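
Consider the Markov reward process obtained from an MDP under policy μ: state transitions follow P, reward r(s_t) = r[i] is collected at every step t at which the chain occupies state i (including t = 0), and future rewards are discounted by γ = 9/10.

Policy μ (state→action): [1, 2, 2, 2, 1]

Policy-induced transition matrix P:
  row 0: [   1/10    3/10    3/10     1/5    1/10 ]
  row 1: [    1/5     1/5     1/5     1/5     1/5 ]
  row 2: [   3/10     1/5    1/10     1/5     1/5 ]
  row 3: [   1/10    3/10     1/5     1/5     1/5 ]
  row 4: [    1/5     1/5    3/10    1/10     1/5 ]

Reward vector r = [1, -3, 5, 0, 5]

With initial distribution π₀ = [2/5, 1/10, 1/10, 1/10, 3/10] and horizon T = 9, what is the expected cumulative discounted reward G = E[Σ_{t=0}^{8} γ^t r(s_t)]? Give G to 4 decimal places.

G = 9.6094

t=0: π = [0.4000, 0.1000, 0.1000, 0.1000, 0.3000], E[r] = 2.1000, γ^t·E[r] = 2.100000, running G = 2.100000
t=1: π = [0.1600, 0.2500, 0.2600, 0.1700, 0.1600], E[r] = 1.5100, γ^t·E[r] = 1.359000, running G = 3.459000
t=2: π = [0.1930, 0.2330, 0.2060, 0.1840, 0.1840], E[r] = 1.4440, γ^t·E[r] = 1.169640, running G = 4.628640
t=3: π = [0.1829, 0.2377, 0.2171, 0.1816, 0.1807], E[r] = 1.4588, γ^t·E[r] = 1.063465, running G = 5.692105
t=4: π = [0.1853, 0.2365, 0.2147, 0.1819, 0.1817], E[r] = 1.4577, γ^t·E[r] = 0.956404, running G = 6.648509
t=5: π = [0.1847, 0.2367, 0.2152, 0.1818, 0.1815], E[r] = 1.4581, γ^t·E[r] = 0.861005, running G = 7.509513
t=6: π = [0.1849, 0.2367, 0.2151, 0.1819, 0.1815], E[r] = 1.4580, γ^t·E[r] = 0.774849, running G = 8.284362
t=7: π = [0.1848, 0.2367, 0.2151, 0.1818, 0.1815], E[r] = 1.4580, γ^t·E[r] = 0.697374, running G = 8.981736
t=8: π = [0.1848, 0.2367, 0.2151, 0.1818, 0.1815], E[r] = 1.4580, γ^t·E[r] = 0.627634, running G = 9.609370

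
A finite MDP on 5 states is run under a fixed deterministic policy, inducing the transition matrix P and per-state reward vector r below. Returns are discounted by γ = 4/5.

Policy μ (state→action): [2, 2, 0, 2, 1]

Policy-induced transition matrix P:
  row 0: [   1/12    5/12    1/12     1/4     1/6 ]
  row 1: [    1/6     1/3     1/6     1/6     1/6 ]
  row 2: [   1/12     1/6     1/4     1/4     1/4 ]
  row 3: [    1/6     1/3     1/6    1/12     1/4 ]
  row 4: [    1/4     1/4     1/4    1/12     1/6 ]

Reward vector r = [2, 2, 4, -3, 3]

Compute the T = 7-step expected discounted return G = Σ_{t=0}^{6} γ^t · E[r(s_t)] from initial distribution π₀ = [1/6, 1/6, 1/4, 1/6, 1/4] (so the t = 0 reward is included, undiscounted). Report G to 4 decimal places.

t=0: π = [0.1667, 0.1667, 0.2500, 0.1667, 0.2500], E[r] = 1.9167, γ^t·E[r] = 1.916667, running G = 1.916667
t=1: π = [0.1528, 0.2847, 0.1944, 0.1667, 0.2014], E[r] = 1.7569, γ^t·E[r] = 1.405556, running G = 3.322222
t=2: π = [0.1545, 0.2969, 0.1869, 0.1649, 0.1968], E[r] = 1.7459, γ^t·E[r] = 1.117407, running G = 4.439630
t=3: π = [0.1546, 0.2987, 0.1858, 0.1650, 0.1960], E[r] = 1.7426, γ^t·E[r] = 0.892222, running G = 5.331852
t=4: π = [0.1546, 0.2989, 0.1856, 0.1650, 0.1959], E[r] = 1.7423, γ^t·E[r] = 0.713659, running G = 6.045511
t=5: π = [0.1546, 0.2990, 0.1856, 0.1649, 0.1959], E[r] = 1.7423, γ^t·E[r] = 0.570910, running G = 6.616421
t=6: π = [0.1546, 0.2990, 0.1856, 0.1649, 0.1959], E[r] = 1.7423, γ^t·E[r] = 0.456725, running G = 7.073146

G = 7.0731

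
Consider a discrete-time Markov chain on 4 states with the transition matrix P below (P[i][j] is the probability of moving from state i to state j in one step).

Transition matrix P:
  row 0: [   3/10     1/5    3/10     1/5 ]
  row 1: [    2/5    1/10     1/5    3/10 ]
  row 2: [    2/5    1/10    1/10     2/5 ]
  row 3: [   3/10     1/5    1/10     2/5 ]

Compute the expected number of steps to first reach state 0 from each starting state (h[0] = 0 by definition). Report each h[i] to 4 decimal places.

First-step conditioning: h[0] = 0; for i ≠ 0, h[i] = 1 + Σ_k P[i][k]·h[k].
  h[1] = 1 + 1/10·h[1] + 1/5·h[2] + 3/10·h[3]
  h[2] = 1 + 1/10·h[1] + 1/10·h[2] + 2/5·h[3]
  h[3] = 1 + 1/5·h[1] + 1/10·h[2] + 2/5·h[3]
Solving the 3×3 linear system over states ≠ 0 gives exactly h = [0, 200/73, 202/73, 222/73] (h[0] = 0 is the target).

h = [0.0000, 2.7397, 2.7671, 3.0411]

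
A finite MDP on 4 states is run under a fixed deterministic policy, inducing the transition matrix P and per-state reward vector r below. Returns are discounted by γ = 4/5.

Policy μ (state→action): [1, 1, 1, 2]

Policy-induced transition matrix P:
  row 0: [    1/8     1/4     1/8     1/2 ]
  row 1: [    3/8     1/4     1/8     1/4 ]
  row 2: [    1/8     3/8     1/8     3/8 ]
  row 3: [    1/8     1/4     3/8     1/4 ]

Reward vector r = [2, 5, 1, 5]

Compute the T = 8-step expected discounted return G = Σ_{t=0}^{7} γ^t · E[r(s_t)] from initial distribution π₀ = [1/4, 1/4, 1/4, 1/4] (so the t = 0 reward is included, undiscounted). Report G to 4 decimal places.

t=0: π = [0.2500, 0.2500, 0.2500, 0.2500], E[r] = 3.2500, γ^t·E[r] = 3.250000, running G = 3.250000
t=1: π = [0.1875, 0.2813, 0.1875, 0.3438], E[r] = 3.6875, γ^t·E[r] = 2.950000, running G = 6.200000
t=2: π = [0.1953, 0.2734, 0.2109, 0.3203], E[r] = 3.5703, γ^t·E[r] = 2.285000, running G = 8.485000
t=3: π = [0.1934, 0.2764, 0.2051, 0.3252], E[r] = 3.5996, γ^t·E[r] = 1.843000, running G = 10.328000
t=4: π = [0.1941, 0.2756, 0.2063, 0.3240], E[r] = 3.5925, γ^t·E[r] = 1.471500, running G = 11.799500
t=5: π = [0.1939, 0.2758, 0.2060, 0.3243], E[r] = 3.5943, γ^t·E[r] = 1.177780, running G = 12.977280
t=6: π = [0.1939, 0.2757, 0.2061, 0.3242], E[r] = 3.5938, γ^t·E[r] = 0.942106, running G = 13.919386
t=7: π = [0.1939, 0.2758, 0.2061, 0.3242], E[r] = 3.5940, γ^t·E[r] = 0.753708, running G = 14.673094

G = 14.6731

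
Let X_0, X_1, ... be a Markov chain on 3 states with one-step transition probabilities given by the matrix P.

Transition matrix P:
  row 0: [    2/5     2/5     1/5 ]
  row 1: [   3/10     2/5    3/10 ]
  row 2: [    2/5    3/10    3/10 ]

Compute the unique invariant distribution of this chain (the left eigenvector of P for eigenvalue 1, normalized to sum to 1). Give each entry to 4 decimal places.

Balance equations π_j = Σ_i π_i·P[i][j]:
  π_0 = 2/5·π_0 + 3/10·π_1 + 2/5·π_2
  π_1 = 2/5·π_0 + 2/5·π_1 + 3/10·π_2
  normalize: π_0 + π_1 + π_2 = 1
Solving the linear system gives exactly π = [33/91, 34/91, 24/91].

π = [0.3626, 0.3736, 0.2637]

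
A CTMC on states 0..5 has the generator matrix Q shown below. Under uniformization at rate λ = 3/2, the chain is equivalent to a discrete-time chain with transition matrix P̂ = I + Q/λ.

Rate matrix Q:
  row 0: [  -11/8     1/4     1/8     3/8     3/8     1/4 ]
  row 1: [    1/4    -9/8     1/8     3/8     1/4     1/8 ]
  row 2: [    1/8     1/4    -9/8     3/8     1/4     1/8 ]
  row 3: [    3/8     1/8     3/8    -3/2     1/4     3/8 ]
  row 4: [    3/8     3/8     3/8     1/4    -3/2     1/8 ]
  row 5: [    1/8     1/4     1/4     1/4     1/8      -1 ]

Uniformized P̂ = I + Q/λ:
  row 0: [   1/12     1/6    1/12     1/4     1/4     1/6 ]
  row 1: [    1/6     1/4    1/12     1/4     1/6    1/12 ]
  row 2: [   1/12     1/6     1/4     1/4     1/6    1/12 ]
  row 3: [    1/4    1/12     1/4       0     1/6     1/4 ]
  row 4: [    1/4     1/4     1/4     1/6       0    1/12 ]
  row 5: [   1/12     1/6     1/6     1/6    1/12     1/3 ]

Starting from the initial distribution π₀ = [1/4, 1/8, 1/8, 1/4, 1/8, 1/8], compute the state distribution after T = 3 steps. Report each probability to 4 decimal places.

t=0: π = [0.2500, 0.1250, 0.1250, 0.2500, 0.1250, 0.1250]
t=1: π = [0.1563, 0.1667, 0.1771, 0.1667, 0.1563, 0.1771]
t=2: π = [0.1510, 0.1797, 0.1814, 0.1806, 0.1389, 0.1684]
t=3: π = [0.1515, 0.1782, 0.1808, 0.1793, 0.1421, 0.1681]

π = [0.1515, 0.1782, 0.1808, 0.1793, 0.1421, 0.1681]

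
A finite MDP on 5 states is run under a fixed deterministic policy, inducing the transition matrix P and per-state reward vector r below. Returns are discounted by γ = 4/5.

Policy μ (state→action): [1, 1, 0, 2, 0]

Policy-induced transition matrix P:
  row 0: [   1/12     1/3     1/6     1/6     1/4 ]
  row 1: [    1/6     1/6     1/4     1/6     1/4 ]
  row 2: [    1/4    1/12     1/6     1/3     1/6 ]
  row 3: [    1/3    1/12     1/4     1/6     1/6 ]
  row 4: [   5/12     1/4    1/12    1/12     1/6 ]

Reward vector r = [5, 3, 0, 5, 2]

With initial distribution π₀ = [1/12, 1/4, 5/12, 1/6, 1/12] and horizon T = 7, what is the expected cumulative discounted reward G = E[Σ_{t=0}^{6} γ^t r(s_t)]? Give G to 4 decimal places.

t=0: π = [0.0833, 0.2500, 0.4167, 0.1667, 0.0833], E[r] = 2.1667, γ^t·E[r] = 2.166667, running G = 2.166667
t=1: π = [0.2431, 0.1389, 0.1944, 0.2292, 0.1944], E[r] = 3.1667, γ^t·E[r] = 2.533333, running G = 4.700000
t=2: π = [0.2494, 0.1881, 0.1811, 0.1829, 0.1985], E[r] = 3.1227, γ^t·E[r] = 1.998519, running G = 6.698519
t=3: π = [0.2411, 0.1944, 0.1810, 0.1803, 0.2031], E[r] = 3.0965, γ^t·E[r] = 1.585432, running G = 8.283951
t=4: π = [0.2425, 0.1937, 0.1810, 0.1799, 0.2030], E[r] = 3.0990, γ^t·E[r] = 1.269330, running G = 9.553281
t=5: π = [0.2423, 0.1939, 0.1809, 0.1799, 0.2030], E[r] = 3.0987, γ^t·E[r] = 1.015380, running G = 10.568660
t=6: π = [0.2423, 0.1939, 0.1809, 0.1799, 0.2030], E[r] = 3.0987, γ^t·E[r] = 0.812293, running G = 11.380954

G = 11.3810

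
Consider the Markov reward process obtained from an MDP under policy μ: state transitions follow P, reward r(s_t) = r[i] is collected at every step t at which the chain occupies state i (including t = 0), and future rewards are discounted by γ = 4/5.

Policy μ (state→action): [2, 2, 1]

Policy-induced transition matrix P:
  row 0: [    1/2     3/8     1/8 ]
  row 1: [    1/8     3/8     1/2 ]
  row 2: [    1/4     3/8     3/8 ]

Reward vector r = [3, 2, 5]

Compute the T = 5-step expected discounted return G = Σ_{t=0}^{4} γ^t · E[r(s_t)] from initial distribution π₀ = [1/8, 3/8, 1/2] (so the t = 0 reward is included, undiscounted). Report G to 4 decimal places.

G = 11.5698

t=0: π = [0.1250, 0.3750, 0.5000], E[r] = 3.6250, γ^t·E[r] = 3.625000, running G = 3.625000
t=1: π = [0.2344, 0.3750, 0.3906], E[r] = 3.4063, γ^t·E[r] = 2.725000, running G = 6.350000
t=2: π = [0.2617, 0.3750, 0.3633], E[r] = 3.3516, γ^t·E[r] = 2.145000, running G = 8.495000
t=3: π = [0.2686, 0.3750, 0.3564], E[r] = 3.3379, γ^t·E[r] = 1.709000, running G = 10.204000
t=4: π = [0.2703, 0.3750, 0.3547], E[r] = 3.3345, γ^t·E[r] = 1.365800, running G = 11.569800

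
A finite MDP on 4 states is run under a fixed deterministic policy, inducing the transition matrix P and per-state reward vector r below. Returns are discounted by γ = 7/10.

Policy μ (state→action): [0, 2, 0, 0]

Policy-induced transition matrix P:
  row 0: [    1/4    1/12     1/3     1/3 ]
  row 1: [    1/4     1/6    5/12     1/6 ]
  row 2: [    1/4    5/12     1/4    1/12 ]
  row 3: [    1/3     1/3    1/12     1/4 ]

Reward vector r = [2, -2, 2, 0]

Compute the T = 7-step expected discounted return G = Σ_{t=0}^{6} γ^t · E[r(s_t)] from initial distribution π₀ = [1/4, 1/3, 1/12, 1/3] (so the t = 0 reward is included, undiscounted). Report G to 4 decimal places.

G = 1.2615

t=0: π = [0.2500, 0.3333, 0.0833, 0.3333], E[r] = 0.0000, γ^t·E[r] = 0.000000, running G = 0.000000
t=1: π = [0.2778, 0.2222, 0.2708, 0.2292], E[r] = 0.6528, γ^t·E[r] = 0.456944, running G = 0.456944
t=2: π = [0.2691, 0.2494, 0.2720, 0.2095], E[r] = 0.5833, γ^t·E[r] = 0.285833, running G = 0.742778
t=3: π = [0.2675, 0.2472, 0.2791, 0.2063], E[r] = 0.5988, γ^t·E[r] = 0.205377, running G = 0.948154
t=4: π = [0.2672, 0.2485, 0.2791, 0.2052], E[r] = 0.5955, γ^t·E[r] = 0.142982, running G = 1.091136
t=5: π = [0.2671, 0.2484, 0.2795, 0.2050], E[r] = 0.5964, γ^t·E[r] = 0.100243, running G = 1.191380
t=6: π = [0.2671, 0.2485, 0.2795, 0.2050], E[r] = 0.5962, γ^t·E[r] = 0.070145, running G = 1.261525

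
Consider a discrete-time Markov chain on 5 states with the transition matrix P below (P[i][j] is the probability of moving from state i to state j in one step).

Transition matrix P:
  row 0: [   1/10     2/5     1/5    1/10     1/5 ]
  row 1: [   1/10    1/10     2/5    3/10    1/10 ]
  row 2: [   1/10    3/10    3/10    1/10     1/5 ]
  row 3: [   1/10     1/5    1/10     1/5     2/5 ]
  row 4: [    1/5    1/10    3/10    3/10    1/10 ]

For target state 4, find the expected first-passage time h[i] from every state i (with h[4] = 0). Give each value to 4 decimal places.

First-step conditioning: h[4] = 0; for i ≠ 4, h[i] = 1 + Σ_k P[i][k]·h[k].
  h[0] = 1 + 1/10·h[0] + 2/5·h[1] + 1/5·h[2] + 1/10·h[3]
  h[1] = 1 + 1/10·h[0] + 1/10·h[1] + 2/5·h[2] + 3/10·h[3]
  h[2] = 1 + 1/10·h[0] + 3/10·h[1] + 3/10·h[2] + 1/10·h[3]
  h[3] = 1 + 1/10·h[0] + 1/5·h[1] + 1/10·h[2] + 1/5·h[3]
Solving the 4×4 linear system over states ≠ 4 gives exactly h = [130/27, 2300/459, 2200/459, 100/27, 0] (h[4] = 0 is the target).

h = [4.8148, 5.0109, 4.7930, 3.7037, 0.0000]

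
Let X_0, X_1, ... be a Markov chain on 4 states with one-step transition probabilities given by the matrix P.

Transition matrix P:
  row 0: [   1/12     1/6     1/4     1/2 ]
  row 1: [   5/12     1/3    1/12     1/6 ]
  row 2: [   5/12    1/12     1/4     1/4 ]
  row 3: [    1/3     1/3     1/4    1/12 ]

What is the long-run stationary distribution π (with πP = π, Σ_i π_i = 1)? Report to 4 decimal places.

π = [0.2962, 0.2311, 0.2115, 0.2612]

Balance equations π_j = Σ_i π_i·P[i][j]:
  π_0 = 1/12·π_0 + 5/12·π_1 + 5/12·π_2 + 1/3·π_3
  π_1 = 1/6·π_0 + 1/3·π_1 + 1/12·π_2 + 1/3·π_3
  π_2 = 1/4·π_0 + 1/12·π_1 + 1/4·π_2 + 1/4·π_3
  normalize: π_0 + π_1 + π_2 + π_3 = 1
Solving the linear system gives exactly π = [619/2090, 483/2090, 221/1045, 273/1045].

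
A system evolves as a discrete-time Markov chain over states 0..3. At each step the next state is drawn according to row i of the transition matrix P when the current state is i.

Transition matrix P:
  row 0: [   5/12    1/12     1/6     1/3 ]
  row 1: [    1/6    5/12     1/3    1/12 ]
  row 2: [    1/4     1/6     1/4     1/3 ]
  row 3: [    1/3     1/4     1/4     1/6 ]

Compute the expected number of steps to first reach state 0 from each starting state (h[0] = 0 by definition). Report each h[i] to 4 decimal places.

h = [0.0000, 4.5506, 4.0208, 3.7714]

First-step conditioning: h[0] = 0; for i ≠ 0, h[i] = 1 + Σ_k P[i][k]·h[k].
  h[1] = 1 + 5/12·h[1] + 1/3·h[2] + 1/12·h[3]
  h[2] = 1 + 1/6·h[1] + 1/4·h[2] + 1/3·h[3]
  h[3] = 1 + 1/4·h[1] + 1/4·h[2] + 1/6·h[3]
Solving the 3×3 linear system over states ≠ 0 gives exactly h = [0, 1752/385, 1548/385, 132/35] (h[0] = 0 is the target).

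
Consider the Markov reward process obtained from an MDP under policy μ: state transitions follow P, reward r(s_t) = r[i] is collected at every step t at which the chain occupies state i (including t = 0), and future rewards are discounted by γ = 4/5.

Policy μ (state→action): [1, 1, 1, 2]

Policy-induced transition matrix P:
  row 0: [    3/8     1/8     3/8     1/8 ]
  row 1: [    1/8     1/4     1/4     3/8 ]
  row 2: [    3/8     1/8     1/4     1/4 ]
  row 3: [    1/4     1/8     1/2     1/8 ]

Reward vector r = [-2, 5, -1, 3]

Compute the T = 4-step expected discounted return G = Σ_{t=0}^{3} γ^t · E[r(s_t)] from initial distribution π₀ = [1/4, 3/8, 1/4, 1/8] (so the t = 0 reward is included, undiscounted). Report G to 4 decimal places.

t=0: π = [0.2500, 0.3750, 0.2500, 0.1250], E[r] = 1.5000, γ^t·E[r] = 1.500000, running G = 1.500000
t=1: π = [0.2656, 0.1719, 0.3125, 0.2500], E[r] = 0.7656, γ^t·E[r] = 0.612500, running G = 2.112500
t=2: π = [0.3008, 0.1465, 0.3457, 0.2070], E[r] = 0.4063, γ^t·E[r] = 0.260000, running G = 2.372500
t=3: π = [0.3125, 0.1433, 0.3394, 0.2048], E[r] = 0.3667, γ^t·E[r] = 0.187750, running G = 2.560250

G = 2.5603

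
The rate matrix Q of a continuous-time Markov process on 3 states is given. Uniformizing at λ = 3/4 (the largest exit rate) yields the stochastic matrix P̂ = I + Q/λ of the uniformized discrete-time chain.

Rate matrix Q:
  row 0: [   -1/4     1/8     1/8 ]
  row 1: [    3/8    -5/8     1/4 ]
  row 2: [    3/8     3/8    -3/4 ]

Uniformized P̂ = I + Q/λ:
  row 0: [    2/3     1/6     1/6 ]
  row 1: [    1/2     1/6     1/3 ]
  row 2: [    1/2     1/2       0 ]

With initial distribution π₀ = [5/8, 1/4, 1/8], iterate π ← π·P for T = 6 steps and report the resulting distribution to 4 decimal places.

t=0: π = [0.6250, 0.2500, 0.1250]
t=1: π = [0.6042, 0.2083, 0.1875]
t=2: π = [0.6007, 0.2292, 0.1701]
t=3: π = [0.6001, 0.2234, 0.1765]
t=4: π = [0.6000, 0.2255, 0.1745]
t=5: π = [0.6000, 0.2248, 0.1752]
t=6: π = [0.6000, 0.2251, 0.1749]

π = [0.6000, 0.2251, 0.1749]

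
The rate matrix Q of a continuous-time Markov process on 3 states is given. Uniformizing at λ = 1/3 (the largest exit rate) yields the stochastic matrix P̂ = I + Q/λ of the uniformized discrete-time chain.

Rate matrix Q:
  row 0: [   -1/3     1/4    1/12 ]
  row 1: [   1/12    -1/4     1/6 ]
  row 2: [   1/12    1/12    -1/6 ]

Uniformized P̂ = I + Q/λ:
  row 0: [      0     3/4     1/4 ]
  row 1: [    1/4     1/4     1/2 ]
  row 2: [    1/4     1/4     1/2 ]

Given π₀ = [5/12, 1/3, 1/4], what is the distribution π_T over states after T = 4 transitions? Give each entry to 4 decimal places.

t=0: π = [0.4167, 0.3333, 0.2500]
t=1: π = [0.1458, 0.4583, 0.3958]
t=2: π = [0.2135, 0.3229, 0.4635]
t=3: π = [0.1966, 0.3568, 0.4466]
t=4: π = [0.2008, 0.3483, 0.4508]

π = [0.2008, 0.3483, 0.4508]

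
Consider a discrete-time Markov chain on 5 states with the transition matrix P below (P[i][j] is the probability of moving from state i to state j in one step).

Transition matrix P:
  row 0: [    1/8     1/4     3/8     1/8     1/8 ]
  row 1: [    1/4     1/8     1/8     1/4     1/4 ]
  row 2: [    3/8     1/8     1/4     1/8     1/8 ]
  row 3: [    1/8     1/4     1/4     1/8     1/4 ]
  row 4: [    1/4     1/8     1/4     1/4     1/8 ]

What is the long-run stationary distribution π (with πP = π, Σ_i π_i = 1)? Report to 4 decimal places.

π = [0.2321, 0.1750, 0.2571, 0.1679, 0.1679]

Balance equations π_j = Σ_i π_i·P[i][j]:
  π_0 = 1/8·π_0 + 1/4·π_1 + 3/8·π_2 + 1/8·π_3 + 1/4·π_4
  π_1 = 1/4·π_0 + 1/8·π_1 + 1/8·π_2 + 1/4·π_3 + 1/8·π_4
  π_2 = 3/8·π_0 + 1/8·π_1 + 1/4·π_2 + 1/4·π_3 + 1/4·π_4
  π_3 = 1/8·π_0 + 1/4·π_1 + 1/8·π_2 + 1/8·π_3 + 1/4·π_4
  normalize: π_0 + π_1 + π_2 + π_3 + π_4 = 1
Solving the linear system gives exactly π = [13/56, 7/40, 9/35, 47/280, 47/280].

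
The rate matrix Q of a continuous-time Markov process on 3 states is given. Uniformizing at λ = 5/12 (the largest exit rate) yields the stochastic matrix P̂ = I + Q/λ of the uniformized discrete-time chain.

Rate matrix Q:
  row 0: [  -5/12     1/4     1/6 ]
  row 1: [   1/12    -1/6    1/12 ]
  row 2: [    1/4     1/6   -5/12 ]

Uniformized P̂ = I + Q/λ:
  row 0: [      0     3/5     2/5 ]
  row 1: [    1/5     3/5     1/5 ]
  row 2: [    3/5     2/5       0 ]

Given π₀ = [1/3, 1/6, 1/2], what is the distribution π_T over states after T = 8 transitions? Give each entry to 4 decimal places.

t=0: π = [0.3333, 0.1667, 0.5000]
t=1: π = [0.3333, 0.5000, 0.1667]
t=2: π = [0.2000, 0.5667, 0.2333]
t=3: π = [0.2533, 0.5533, 0.1933]
t=4: π = [0.2267, 0.5613, 0.2120]
t=5: π = [0.2395, 0.5576, 0.2029]
t=6: π = [0.2333, 0.5594, 0.2073]
t=7: π = [0.2363, 0.5585, 0.2052]
t=8: π = [0.2348, 0.5590, 0.2062]

π = [0.2348, 0.5590, 0.2062]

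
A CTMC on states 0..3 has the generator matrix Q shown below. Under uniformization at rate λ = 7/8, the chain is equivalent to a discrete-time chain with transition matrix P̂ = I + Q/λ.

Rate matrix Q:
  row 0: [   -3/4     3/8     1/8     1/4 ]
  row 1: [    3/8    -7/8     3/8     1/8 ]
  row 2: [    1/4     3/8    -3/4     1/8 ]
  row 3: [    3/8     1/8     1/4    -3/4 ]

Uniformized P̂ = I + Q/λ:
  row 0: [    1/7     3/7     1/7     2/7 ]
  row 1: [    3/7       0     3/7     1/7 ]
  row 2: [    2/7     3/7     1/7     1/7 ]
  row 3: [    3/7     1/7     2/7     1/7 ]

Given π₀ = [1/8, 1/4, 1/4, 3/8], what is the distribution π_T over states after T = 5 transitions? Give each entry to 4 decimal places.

π = [0.3078, 0.2595, 0.2467, 0.1861]

t=0: π = [0.1250, 0.2500, 0.2500, 0.3750]
t=1: π = [0.3571, 0.2143, 0.2679, 0.1607]
t=2: π = [0.2883, 0.2908, 0.2270, 0.1939]
t=3: π = [0.3138, 0.2485, 0.2536, 0.1840]
t=4: π = [0.3027, 0.2695, 0.2402, 0.1877]
t=5: π = [0.3078, 0.2595, 0.2467, 0.1861]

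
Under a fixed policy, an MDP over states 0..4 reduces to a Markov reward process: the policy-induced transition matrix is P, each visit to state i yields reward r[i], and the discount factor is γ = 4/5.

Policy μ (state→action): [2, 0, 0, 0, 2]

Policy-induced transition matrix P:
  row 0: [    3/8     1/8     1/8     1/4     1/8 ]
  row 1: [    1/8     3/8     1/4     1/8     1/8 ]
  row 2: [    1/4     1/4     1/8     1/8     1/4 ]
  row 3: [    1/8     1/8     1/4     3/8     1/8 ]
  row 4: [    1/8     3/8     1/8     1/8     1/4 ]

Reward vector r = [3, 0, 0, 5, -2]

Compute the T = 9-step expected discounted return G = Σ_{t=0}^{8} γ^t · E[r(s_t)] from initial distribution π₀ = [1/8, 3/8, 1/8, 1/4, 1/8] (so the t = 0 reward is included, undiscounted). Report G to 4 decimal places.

G = 5.4922

t=0: π = [0.1250, 0.3750, 0.1250, 0.2500, 0.1250], E[r] = 1.3750, γ^t·E[r] = 1.375000, running G = 1.375000
t=1: π = [0.1719, 0.2656, 0.2031, 0.2031, 0.1563], E[r] = 1.2188, γ^t·E[r] = 0.975000, running G = 2.350000
t=2: π = [0.1934, 0.2559, 0.1836, 0.1973, 0.1699], E[r] = 1.2266, γ^t·E[r] = 0.785000, running G = 3.135000
t=3: π = [0.1963, 0.2544, 0.1816, 0.1985, 0.1692], E[r] = 1.2429, γ^t·E[r] = 0.636375, running G = 3.771375
t=4: π = [0.1968, 0.2536, 0.1816, 0.1992, 0.1689], E[r] = 1.2484, γ^t·E[r] = 0.511350, running G = 4.282725
t=5: π = [0.1969, 0.2533, 0.1816, 0.1994, 0.1688], E[r] = 1.2500, γ^t·E[r] = 0.409601, running G = 4.692326
t=6: π = [0.1969, 0.2532, 0.1816, 0.1995, 0.1688], E[r] = 1.2505, γ^t·E[r] = 0.327801, running G = 5.020127
t=7: π = [0.1969, 0.2532, 0.1816, 0.1995, 0.1688], E[r] = 1.2506, γ^t·E[r] = 0.262268, running G = 5.282395
t=8: π = [0.1969, 0.2532, 0.1816, 0.1995, 0.1688], E[r] = 1.2506, γ^t·E[r] = 0.209820, running G = 5.492216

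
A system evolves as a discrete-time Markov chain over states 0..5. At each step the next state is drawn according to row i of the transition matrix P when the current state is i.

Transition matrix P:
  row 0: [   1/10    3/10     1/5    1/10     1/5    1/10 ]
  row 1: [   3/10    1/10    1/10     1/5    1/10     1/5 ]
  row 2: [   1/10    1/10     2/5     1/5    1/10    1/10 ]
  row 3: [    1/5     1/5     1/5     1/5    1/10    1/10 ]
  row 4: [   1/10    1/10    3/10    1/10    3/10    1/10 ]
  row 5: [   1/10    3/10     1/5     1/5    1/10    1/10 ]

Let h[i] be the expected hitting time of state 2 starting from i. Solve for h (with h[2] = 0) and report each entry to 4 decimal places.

First-step conditioning: h[2] = 0; for i ≠ 2, h[i] = 1 + Σ_k P[i][k]·h[k].
  h[0] = 1 + 1/10·h[0] + 3/10·h[1] + 1/10·h[3] + 1/5·h[4] + 1/10·h[5]
  h[1] = 1 + 3/10·h[0] + 1/10·h[1] + 1/5·h[3] + 1/10·h[4] + 1/5·h[5]
  h[3] = 1 + 1/5·h[0] + 1/5·h[1] + 1/5·h[3] + 1/10·h[4] + 1/10·h[5]
  h[4] = 1 + 1/10·h[0] + 1/10·h[1] + 1/10·h[3] + 3/10·h[4] + 1/10·h[5]
  h[5] = 1 + 1/10·h[0] + 3/10·h[1] + 1/5·h[3] + 1/10·h[4] + 1/10·h[5]
Solving the 5×5 linear system over states ≠ 2 gives exactly h = [9599/1881, 10519/1881, 0, 9638/1881, 2776/627, 9730/1881] (h[2] = 0 is the target).

h = [5.1031, 5.5922, 0.0000, 5.1239, 4.4274, 5.1728]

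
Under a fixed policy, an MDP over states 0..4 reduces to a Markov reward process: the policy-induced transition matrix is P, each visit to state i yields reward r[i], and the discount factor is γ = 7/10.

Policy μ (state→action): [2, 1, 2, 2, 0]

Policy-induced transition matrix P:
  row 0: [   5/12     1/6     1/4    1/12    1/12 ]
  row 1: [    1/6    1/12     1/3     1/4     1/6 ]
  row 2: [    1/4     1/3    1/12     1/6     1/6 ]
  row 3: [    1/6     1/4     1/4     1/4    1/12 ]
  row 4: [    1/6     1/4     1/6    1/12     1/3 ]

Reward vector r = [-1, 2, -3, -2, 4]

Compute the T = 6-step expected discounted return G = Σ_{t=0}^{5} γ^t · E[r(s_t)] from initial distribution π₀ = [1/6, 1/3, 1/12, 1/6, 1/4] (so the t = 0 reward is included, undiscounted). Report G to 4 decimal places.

G = 0.6055

t=0: π = [0.1667, 0.3333, 0.0833, 0.1667, 0.2500], E[r] = 0.9167, γ^t·E[r] = 0.916667, running G = 0.916667
t=1: π = [0.2153, 0.1875, 0.2431, 0.1736, 0.1806], E[r] = -0.1944, γ^t·E[r] = -0.136111, running G = 0.780556
t=2: π = [0.2407, 0.2211, 0.2101, 0.1638, 0.1644], E[r] = -0.0990, γ^t·E[r] = -0.048490, running G = 0.732066
t=3: π = [0.2444, 0.2106, 0.2197, 0.1650, 0.1603], E[r] = -0.1709, γ^t·E[r] = -0.058606, running G = 0.673460
t=4: π = [0.2461, 0.2128, 0.2176, 0.1642, 0.1593], E[r] = -0.1644, γ^t·E[r] = -0.039481, running G = 0.633979
t=5: π = [0.2463, 0.2122, 0.2182, 0.1643, 0.1590], E[r] = -0.1692, γ^t·E[r] = -0.028430, running G = 0.605549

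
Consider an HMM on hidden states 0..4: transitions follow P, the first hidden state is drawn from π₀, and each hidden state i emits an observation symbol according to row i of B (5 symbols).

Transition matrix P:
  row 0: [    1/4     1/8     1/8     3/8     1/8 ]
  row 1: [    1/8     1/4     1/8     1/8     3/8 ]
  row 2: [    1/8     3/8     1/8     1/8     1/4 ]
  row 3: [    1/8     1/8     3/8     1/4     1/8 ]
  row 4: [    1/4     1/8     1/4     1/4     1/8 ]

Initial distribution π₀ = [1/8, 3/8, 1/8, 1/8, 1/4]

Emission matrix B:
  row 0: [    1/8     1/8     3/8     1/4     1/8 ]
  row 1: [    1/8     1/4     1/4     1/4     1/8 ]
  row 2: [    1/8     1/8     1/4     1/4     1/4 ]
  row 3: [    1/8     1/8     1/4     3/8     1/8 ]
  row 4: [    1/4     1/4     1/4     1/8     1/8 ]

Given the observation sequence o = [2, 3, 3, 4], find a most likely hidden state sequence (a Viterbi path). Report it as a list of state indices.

t=0: δ = [4.688e-02, 9.375e-02, 3.125e-02, 3.125e-02, 6.250e-02]  (obs o_0=2)
t=1: δ = [3.906e-03, 5.859e-03, 3.906e-03, 6.592e-03, 4.395e-03]  ψ = [4, 1, 4, 0, 1]  (obs o_1=3)
t=2: δ = [2.747e-04, 3.662e-04, 6.180e-04, 6.180e-04, 2.747e-04]  ψ = [4, 1, 3, 3, 1]  (obs o_2=3)
t=3: δ = [9.656e-06, 2.897e-05, 5.794e-05, 1.931e-05, 1.931e-05]  ψ = [2, 2, 3, 3, 2]  (obs o_3=4)
backtrack: best end state = 2; path = [0, 3, 3, 2]

path = [0, 3, 3, 2]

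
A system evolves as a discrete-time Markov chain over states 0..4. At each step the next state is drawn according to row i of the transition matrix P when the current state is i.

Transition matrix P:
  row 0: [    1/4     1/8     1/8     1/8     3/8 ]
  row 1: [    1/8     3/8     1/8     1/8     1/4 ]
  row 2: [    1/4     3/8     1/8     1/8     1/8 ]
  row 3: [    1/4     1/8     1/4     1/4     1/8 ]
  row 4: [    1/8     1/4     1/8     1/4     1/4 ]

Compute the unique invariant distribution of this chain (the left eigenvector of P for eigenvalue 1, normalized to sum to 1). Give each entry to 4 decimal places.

Balance equations π_j = Σ_i π_i·P[i][j]:
  π_0 = 1/4·π_0 + 1/8·π_1 + 1/4·π_2 + 1/4·π_3 + 1/8·π_4
  π_1 = 1/8·π_0 + 3/8·π_1 + 3/8·π_2 + 1/8·π_3 + 1/4·π_4
  π_2 = 1/8·π_0 + 1/8·π_1 + 1/8·π_2 + 1/4·π_3 + 1/8·π_4
  π_3 = 1/8·π_0 + 1/8·π_1 + 1/8·π_2 + 1/4·π_3 + 1/4·π_4
  normalize: π_0 + π_1 + π_2 + π_3 + π_4 = 1
Solving the linear system gives exactly π = [603/3190, 14/55, 469/3190, 281/1595, 372/1595].

π = [0.1890, 0.2545, 0.1470, 0.1762, 0.2332]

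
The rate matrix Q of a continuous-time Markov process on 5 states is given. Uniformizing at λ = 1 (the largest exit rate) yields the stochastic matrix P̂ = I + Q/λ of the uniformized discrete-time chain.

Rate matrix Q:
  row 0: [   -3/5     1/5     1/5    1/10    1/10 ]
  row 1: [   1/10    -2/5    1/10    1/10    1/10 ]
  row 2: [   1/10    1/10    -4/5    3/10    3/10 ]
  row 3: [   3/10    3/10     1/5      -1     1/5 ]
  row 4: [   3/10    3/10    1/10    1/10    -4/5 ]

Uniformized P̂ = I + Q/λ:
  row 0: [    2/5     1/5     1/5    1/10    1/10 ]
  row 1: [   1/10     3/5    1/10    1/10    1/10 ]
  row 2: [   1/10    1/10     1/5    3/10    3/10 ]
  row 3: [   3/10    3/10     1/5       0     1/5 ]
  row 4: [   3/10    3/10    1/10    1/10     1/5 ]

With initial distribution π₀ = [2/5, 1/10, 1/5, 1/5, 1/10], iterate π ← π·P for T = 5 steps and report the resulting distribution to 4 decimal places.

π = [0.2229, 0.3518, 0.1494, 0.1182, 0.1577]

t=0: π = [0.4000, 0.1000, 0.2000, 0.2000, 0.1000]
t=1: π = [0.2800, 0.2500, 0.1800, 0.1200, 0.1700]
t=2: π = [0.2420, 0.3110, 0.1580, 0.1240, 0.1650]
t=3: π = [0.2304, 0.3375, 0.1524, 0.1192, 0.1605]
t=4: π = [0.2251, 0.3477, 0.1502, 0.1186, 0.1585]
t=5: π = [0.2229, 0.3518, 0.1494, 0.1182, 0.1577]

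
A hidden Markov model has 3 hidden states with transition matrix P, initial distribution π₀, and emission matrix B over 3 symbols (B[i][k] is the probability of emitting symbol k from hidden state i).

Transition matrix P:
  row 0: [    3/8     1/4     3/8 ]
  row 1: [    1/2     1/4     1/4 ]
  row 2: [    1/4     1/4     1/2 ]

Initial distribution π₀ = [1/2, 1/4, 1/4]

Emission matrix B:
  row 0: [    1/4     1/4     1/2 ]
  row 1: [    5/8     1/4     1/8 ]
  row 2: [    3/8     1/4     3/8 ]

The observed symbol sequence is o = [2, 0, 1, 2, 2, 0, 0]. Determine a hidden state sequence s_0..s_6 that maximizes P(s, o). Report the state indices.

path = [0, 2, 2, 2, 2, 2, 2]

t=0: δ = [2.500e-01, 3.125e-02, 9.375e-02]  (obs o_0=2)
t=1: δ = [2.344e-02, 3.906e-02, 3.516e-02]  ψ = [0, 0, 0]  (obs o_1=0)
t=2: δ = [4.883e-03, 2.441e-03, 4.395e-03]  ψ = [1, 1, 2]  (obs o_2=1)
t=3: δ = [9.155e-04, 1.526e-04, 8.240e-04]  ψ = [0, 0, 2]  (obs o_3=2)
t=4: δ = [1.717e-04, 2.861e-05, 1.545e-04]  ψ = [0, 0, 2]  (obs o_4=2)
t=5: δ = [1.609e-05, 2.682e-05, 2.897e-05]  ψ = [0, 0, 2]  (obs o_5=0)
t=6: δ = [3.353e-06, 4.526e-06, 5.431e-06]  ψ = [1, 2, 2]  (obs o_6=0)
backtrack: best end state = 2; path = [0, 2, 2, 2, 2, 2, 2]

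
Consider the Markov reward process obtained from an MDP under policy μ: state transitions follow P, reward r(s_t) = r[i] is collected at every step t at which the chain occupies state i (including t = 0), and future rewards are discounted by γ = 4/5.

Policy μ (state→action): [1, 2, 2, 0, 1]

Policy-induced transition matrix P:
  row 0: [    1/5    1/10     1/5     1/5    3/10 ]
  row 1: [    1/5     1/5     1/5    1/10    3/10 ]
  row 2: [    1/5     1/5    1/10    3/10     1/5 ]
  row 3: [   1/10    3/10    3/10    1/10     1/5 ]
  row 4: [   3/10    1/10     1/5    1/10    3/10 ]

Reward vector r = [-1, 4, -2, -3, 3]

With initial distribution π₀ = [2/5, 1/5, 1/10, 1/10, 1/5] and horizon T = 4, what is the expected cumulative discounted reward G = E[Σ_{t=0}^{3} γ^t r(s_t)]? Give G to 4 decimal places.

G = 1.2145

t=0: π = [0.4000, 0.2000, 0.1000, 0.1000, 0.2000], E[r] = 0.5000, γ^t·E[r] = 0.500000, running G = 0.500000
t=1: π = [0.2100, 0.1500, 0.2000, 0.1600, 0.2800], E[r] = 0.3500, γ^t·E[r] = 0.280000, running G = 0.780000
t=2: π = [0.2120, 0.1670, 0.1960, 0.1610, 0.2640], E[r] = 0.3730, γ^t·E[r] = 0.238720, running G = 1.018720
t=3: π = [0.2103, 0.1685, 0.1965, 0.1604, 0.2643], E[r] = 0.3824, γ^t·E[r] = 0.195789, running G = 1.214509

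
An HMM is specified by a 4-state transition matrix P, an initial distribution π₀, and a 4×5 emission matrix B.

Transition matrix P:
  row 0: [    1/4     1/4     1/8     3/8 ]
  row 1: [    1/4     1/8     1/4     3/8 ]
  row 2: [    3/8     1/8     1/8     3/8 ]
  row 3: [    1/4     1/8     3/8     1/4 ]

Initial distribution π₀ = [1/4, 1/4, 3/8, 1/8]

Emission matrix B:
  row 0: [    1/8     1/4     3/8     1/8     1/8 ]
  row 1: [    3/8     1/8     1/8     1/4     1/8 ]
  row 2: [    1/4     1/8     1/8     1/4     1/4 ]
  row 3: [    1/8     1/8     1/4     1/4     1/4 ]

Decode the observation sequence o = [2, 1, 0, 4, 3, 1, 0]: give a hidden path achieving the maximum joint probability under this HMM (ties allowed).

t=0: δ = [9.375e-02, 3.125e-02, 4.688e-02, 3.125e-02]  (obs o_0=2)
t=1: δ = [5.859e-03, 2.930e-03, 1.465e-03, 4.395e-03]  ψ = [0, 0, 0, 0]  (obs o_1=1)
t=2: δ = [1.831e-04, 5.493e-04, 4.120e-04, 2.747e-04]  ψ = [0, 0, 3, 0]  (obs o_2=0)
t=3: δ = [1.931e-05, 8.583e-06, 3.433e-05, 5.150e-05]  ψ = [2, 1, 1, 1]  (obs o_3=4)
t=4: δ = [1.609e-06, 1.609e-06, 4.828e-06, 3.219e-06]  ψ = [2, 3, 3, 2]  (obs o_4=3)
t=5: δ = [4.526e-07, 7.544e-08, 1.509e-07, 2.263e-07]  ψ = [2, 2, 3, 2]  (obs o_5=1)
t=6: δ = [1.414e-08, 4.243e-08, 2.122e-08, 2.122e-08]  ψ = [0, 0, 3, 0]  (obs o_6=0)
backtrack: best end state = 1; path = [0, 0, 1, 3, 2, 0, 1]

path = [0, 0, 1, 3, 2, 0, 1]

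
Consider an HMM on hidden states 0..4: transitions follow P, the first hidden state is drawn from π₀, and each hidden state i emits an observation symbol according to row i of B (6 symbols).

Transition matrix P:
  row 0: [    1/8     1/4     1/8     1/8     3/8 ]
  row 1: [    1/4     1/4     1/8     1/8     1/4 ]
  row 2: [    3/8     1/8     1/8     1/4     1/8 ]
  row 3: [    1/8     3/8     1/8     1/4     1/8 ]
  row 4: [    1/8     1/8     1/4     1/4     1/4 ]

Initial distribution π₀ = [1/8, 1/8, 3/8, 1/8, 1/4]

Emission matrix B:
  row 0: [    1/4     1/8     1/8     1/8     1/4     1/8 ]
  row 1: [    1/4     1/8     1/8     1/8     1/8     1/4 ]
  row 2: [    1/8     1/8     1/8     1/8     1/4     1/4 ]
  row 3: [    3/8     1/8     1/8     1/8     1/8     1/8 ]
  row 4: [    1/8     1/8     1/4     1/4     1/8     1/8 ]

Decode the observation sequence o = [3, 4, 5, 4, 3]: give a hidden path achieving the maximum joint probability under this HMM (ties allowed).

path = [2, 0, 1, 0, 4]

t=0: δ = [1.562e-02, 1.562e-02, 4.688e-02, 1.562e-02, 6.250e-02]  (obs o_0=3)
t=1: δ = [4.395e-03, 9.766e-04, 3.906e-03, 1.953e-03, 1.953e-03]  ψ = [2, 4, 4, 4, 4]  (obs o_1=4)
t=2: δ = [1.831e-04, 2.747e-04, 1.373e-04, 1.221e-04, 2.060e-04]  ψ = [2, 0, 0, 2, 0]  (obs o_2=5)
t=3: δ = [1.717e-05, 8.583e-06, 1.287e-05, 6.437e-06, 8.583e-06]  ψ = [1, 1, 4, 4, 0]  (obs o_3=4)
t=4: δ = [6.035e-07, 5.364e-07, 2.682e-07, 4.023e-07, 1.609e-06]  ψ = [2, 0, 0, 2, 0]  (obs o_4=3)
backtrack: best end state = 4; path = [2, 0, 1, 0, 4]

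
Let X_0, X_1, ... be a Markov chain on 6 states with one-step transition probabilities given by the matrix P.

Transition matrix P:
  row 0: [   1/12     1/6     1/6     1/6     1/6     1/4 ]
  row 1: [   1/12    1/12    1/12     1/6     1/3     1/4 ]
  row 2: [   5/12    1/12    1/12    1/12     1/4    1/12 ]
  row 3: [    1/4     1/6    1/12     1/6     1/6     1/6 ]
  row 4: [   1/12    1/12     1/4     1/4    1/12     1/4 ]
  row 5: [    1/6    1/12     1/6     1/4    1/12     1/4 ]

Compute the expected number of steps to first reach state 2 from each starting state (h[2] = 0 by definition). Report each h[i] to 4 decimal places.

First-step conditioning: h[2] = 0; for i ≠ 2, h[i] = 1 + Σ_k P[i][k]·h[k].
  h[0] = 1 + 1/12·h[0] + 1/6·h[1] + 1/6·h[3] + 1/6·h[4] + 1/4·h[5]
  h[1] = 1 + 1/12·h[0] + 1/12·h[1] + 1/6·h[3] + 1/3·h[4] + 1/4·h[5]
  h[3] = 1 + 1/4·h[0] + 1/6·h[1] + 1/6·h[3] + 1/6·h[4] + 1/6·h[5]
  h[4] = 1 + 1/12·h[0] + 1/12·h[1] + 1/4·h[3] + 1/12·h[4] + 1/4·h[5]
  h[5] = 1 + 1/6·h[0] + 1/12·h[1] + 1/4·h[3] + 1/12·h[4] + 1/4·h[5]
Solving the 5×5 linear system over states ≠ 2 gives exactly h = [8260/1261, 26398/3783, 0, 8943/1261, 22907/3783, 8324/1261] (h[2] = 0 is the target).

h = [6.5504, 6.9781, 0.0000, 7.0920, 6.0552, 6.6011]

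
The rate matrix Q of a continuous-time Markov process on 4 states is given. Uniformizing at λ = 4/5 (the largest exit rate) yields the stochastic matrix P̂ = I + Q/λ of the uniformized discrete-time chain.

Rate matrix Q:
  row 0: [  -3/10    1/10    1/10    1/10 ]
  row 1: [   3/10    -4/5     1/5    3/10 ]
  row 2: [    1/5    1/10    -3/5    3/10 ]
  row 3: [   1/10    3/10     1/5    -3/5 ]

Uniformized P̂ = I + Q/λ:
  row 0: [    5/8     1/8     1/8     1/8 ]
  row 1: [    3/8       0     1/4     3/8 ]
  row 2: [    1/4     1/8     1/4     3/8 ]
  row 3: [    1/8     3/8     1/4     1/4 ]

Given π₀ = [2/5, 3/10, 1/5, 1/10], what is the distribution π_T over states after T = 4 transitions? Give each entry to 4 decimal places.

t=0: π = [0.4000, 0.3000, 0.2000, 0.1000]
t=1: π = [0.4250, 0.1125, 0.2000, 0.2625]
t=2: π = [0.3906, 0.1766, 0.1969, 0.2359]
t=3: π = [0.3891, 0.1619, 0.2012, 0.2479]
t=4: π = [0.3852, 0.1667, 0.2014, 0.2468]

π = [0.3852, 0.1667, 0.2014, 0.2468]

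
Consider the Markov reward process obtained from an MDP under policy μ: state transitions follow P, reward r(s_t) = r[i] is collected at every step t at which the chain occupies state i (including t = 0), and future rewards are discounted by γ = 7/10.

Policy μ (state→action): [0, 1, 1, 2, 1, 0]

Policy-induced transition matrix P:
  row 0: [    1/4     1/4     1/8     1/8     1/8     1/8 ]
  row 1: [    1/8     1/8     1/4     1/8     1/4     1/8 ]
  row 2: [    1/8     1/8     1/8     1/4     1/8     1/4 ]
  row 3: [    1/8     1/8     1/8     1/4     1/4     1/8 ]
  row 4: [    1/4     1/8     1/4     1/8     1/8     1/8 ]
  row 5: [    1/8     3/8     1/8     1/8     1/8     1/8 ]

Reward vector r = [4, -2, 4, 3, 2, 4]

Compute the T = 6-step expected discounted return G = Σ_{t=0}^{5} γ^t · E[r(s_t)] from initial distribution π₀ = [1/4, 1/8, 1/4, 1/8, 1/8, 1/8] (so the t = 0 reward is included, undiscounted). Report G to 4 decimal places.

t=0: π = [0.2500, 0.1250, 0.2500, 0.1250, 0.1250, 0.1250], E[r] = 2.8750, γ^t·E[r] = 2.875000, running G = 2.875000
t=1: π = [0.1719, 0.1875, 0.1563, 0.1719, 0.1563, 0.1563], E[r] = 2.3906, γ^t·E[r] = 1.673438, running G = 4.548438
t=2: π = [0.1660, 0.1855, 0.1680, 0.1660, 0.1699, 0.1445], E[r] = 2.3809, γ^t·E[r] = 1.166621, running G = 5.715059
t=3: π = [0.1670, 0.1819, 0.1694, 0.1667, 0.1689, 0.1460], E[r] = 2.4041, γ^t·E[r] = 0.824590, running G = 6.539649
t=4: π = [0.1670, 0.1824, 0.1689, 0.1670, 0.1686, 0.1462], E[r] = 2.4016, γ^t·E[r] = 0.576620, running G = 7.116268
t=5: π = [0.1669, 0.1824, 0.1689, 0.1670, 0.1687, 0.1461], E[r] = 2.4012, γ^t·E[r] = 0.403562, running G = 7.519830

G = 7.5198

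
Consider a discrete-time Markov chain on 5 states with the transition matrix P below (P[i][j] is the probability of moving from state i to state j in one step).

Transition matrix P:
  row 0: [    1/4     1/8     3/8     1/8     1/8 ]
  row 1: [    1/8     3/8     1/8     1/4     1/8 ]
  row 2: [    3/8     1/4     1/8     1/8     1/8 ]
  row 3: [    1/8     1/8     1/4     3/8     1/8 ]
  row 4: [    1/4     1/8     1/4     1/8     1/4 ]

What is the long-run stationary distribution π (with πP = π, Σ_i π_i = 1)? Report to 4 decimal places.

π = [0.2275, 0.2041, 0.2248, 0.2007, 0.1429]

Balance equations π_j = Σ_i π_i·P[i][j]:
  π_0 = 1/4·π_0 + 1/8·π_1 + 3/8·π_2 + 1/8·π_3 + 1/4·π_4
  π_1 = 1/8·π_0 + 3/8·π_1 + 1/4·π_2 + 1/8·π_3 + 1/8·π_4
  π_2 = 3/8·π_0 + 1/8·π_1 + 1/8·π_2 + 1/4·π_3 + 1/4·π_4
  π_3 = 1/8·π_0 + 1/4·π_1 + 1/8·π_2 + 3/8·π_3 + 1/8·π_4
  normalize: π_0 + π_1 + π_2 + π_3 + π_4 = 1
Solving the linear system gives exactly π = [594/2611, 533/2611, 587/2611, 524/2611, 1/7].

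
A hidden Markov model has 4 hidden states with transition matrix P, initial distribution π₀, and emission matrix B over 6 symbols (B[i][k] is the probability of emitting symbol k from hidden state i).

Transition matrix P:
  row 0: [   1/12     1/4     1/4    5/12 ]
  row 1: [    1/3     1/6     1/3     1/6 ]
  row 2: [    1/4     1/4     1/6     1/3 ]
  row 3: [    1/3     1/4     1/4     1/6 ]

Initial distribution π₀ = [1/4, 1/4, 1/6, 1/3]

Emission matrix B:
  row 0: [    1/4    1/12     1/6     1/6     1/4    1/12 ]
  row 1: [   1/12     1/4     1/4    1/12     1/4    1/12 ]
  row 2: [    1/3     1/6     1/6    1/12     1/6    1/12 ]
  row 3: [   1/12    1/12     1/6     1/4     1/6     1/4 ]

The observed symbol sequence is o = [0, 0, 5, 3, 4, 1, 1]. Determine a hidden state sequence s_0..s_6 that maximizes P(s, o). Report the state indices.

t=0: δ = [6.250e-02, 2.083e-02, 5.556e-02, 2.778e-02]  (obs o_0=0)
t=1: δ = [3.472e-03, 1.302e-03, 5.208e-03, 2.170e-03]  ψ = [2, 0, 0, 0]  (obs o_1=0)
t=2: δ = [1.085e-04, 1.085e-04, 7.234e-05, 4.340e-04]  ψ = [2, 2, 0, 2]  (obs o_2=5)
t=3: δ = [2.411e-05, 9.042e-06, 9.042e-06, 1.808e-05]  ψ = [3, 3, 3, 3]  (obs o_3=3)
t=4: δ = [1.507e-06, 1.507e-06, 1.005e-06, 1.674e-06]  ψ = [3, 0, 0, 0]  (obs o_4=4)
t=5: δ = [4.651e-08, 1.047e-07, 8.372e-08, 5.233e-08]  ψ = [3, 3, 1, 0]  (obs o_5=1)
t=6: δ = [2.907e-09, 5.233e-09, 5.814e-09, 2.326e-09]  ψ = [1, 2, 1, 2]  (obs o_6=1)
backtrack: best end state = 2; path = [0, 2, 3, 0, 3, 1, 2]

path = [0, 2, 3, 0, 3, 1, 2]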